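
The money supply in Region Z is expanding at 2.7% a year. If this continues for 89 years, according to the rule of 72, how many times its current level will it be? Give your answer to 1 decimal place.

Doubling time ≈ 72/2.7 = 26.67 years.
89 years / 26.67 ≈ 3.34 doublings → factor 2^3.34 ≈ 10.1.

around 10.1 times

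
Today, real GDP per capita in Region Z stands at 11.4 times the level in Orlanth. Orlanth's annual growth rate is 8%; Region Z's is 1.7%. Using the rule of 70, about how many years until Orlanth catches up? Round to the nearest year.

approximately 39 years

The growth-rate gap is 8% − 1.7% = 6.3 percentage points.
So the ratio between them halves every 70/6.3 ≈ 11.11 years.
An 11.4 times gap takes log₂(11.4) ≈ 3.51 halvings to close: 3.51 × 11.11 ≈ 39 years.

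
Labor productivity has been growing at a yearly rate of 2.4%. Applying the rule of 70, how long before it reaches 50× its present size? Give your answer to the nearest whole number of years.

165 years

At 2.4% it doubles every 70/2.4 ≈ 29.17 years.
Reaching 50× takes log₂(50) ≈ 5.64 doublings.
5.64 × 29.17 ≈ 165 years.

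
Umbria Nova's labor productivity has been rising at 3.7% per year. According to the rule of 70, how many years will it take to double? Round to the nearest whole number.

approximately 19 years

At 3.7%, doubling takes about 70/3.7 = 18.92 years.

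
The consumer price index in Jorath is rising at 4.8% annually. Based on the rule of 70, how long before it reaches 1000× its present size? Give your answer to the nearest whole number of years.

≈ 145 years

One doubling takes 70/4.8 = 14.58 years.
Reaching 1000× takes log₂(1000) ≈ 9.97 doublings.
9.97 × 14.58 ≈ 145 years.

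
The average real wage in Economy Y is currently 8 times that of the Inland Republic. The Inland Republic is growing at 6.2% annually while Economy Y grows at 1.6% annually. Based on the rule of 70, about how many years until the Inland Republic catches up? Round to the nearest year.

What matters is the difference: 4.6 pp.
Rule of 70 on the gap: the ratio halves every 70/4.6 ≈ 15.22 years.
An 8 times gap closes after 3 halvings: 3 × 15.22 ≈ 46 years.

about 46 years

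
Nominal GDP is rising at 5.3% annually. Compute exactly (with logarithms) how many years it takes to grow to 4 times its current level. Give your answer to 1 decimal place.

t = ln(4) / ln(1 + 0.053) = 1.3863 / 0.051643 ≈ 26.84.

26.8 years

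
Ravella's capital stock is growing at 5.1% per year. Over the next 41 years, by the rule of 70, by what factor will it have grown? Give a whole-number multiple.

8 times

Doubling time ≈ 70/5.1 = 13.73 years.
41/13.73 ≈ 3 doublings, so about 2^3 = 8×.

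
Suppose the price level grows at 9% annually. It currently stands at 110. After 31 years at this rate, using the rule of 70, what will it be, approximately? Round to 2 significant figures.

roughly 1700

It doubles every 70/9 ≈ 7.78 years, so 31 years is 3.98 doublings.
2^3.98 ≈ 15.78; 110 × 15.78 ≈ 1700.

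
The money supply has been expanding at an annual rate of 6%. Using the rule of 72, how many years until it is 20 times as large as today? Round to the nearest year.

around 52 years

Doubling time ≈ 72/6 = 12.00 years.
Reaching 20× takes log₂(20) ≈ 4.32 doublings.
4.32 × 12.00 ≈ 52 years.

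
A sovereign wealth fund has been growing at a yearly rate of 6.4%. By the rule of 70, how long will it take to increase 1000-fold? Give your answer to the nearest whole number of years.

Doubling time ≈ 70/6.4 = 10.94 years.
1000× is log₂ 1000 ≈ 9.97 doublings, so ≈ 9.97 × 10.94 = 109 years.

about 109 years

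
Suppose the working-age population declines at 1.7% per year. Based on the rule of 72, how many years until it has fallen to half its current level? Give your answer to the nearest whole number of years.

roughly 42 years

Halving time ≈ 72 / 1.7 = 42.35 → 42 years.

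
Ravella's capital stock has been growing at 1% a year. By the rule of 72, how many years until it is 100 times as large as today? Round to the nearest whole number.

One doubling takes 72/1 = 72.00 years.
Reaching 100× takes log₂(100) ≈ 6.64 doublings.
6.64 × 72.00 ≈ 478 years.

roughly 478 years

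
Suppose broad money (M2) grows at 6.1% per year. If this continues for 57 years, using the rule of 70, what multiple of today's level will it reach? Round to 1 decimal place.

Doubling time ≈ 70/6.1 = 11.48 years.
57 years / 11.48 ≈ 4.97 doublings → factor 2^4.97 ≈ 31.3.

≈ 31.3 times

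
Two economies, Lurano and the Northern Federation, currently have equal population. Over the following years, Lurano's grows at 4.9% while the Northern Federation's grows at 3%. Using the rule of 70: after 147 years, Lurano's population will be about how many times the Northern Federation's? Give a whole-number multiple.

16 times

Rate gap = 4.9% − 3% = 1.9 points.
The ratio doubles every 70/1.9 ≈ 36.84 years.
147/36.84 ≈ 3.99 doublings → ratio ≈ 2^3.99 ≈ 16.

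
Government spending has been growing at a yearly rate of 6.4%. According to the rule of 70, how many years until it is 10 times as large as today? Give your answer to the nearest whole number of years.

≈ 36 years

One doubling takes 70/6.4 = 10.94 years.
Reaching 10× takes log₂(10) ≈ 3.32 doublings.
3.32 × 10.94 ≈ 36 years.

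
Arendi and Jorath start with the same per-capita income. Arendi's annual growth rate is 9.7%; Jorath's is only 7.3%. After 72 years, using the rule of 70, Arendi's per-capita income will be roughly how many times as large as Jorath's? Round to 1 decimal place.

5.5 times

Rate gap = 9.7% − 7.3% = 2.4 points.
The ratio doubles every 70/2.4 ≈ 29.17 years.
72/29.17 ≈ 2.47 doublings → ratio ≈ 2^2.47 ≈ 5.5.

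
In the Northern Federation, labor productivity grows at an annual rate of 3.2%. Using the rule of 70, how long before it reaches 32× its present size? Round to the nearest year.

109 years

At 3.2% it doubles every 70/3.2 ≈ 21.88 years.
32× is 5 doublings, so 5 × 21.88 ≈ 109 years.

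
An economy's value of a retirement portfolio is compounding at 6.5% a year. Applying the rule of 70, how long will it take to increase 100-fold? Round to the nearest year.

At 6.5% it doubles every 70/6.5 ≈ 10.77 years.
100× is log₂ 100 ≈ 6.64 doublings, so ≈ 6.64 × 10.77 = 72 years.

around 72 years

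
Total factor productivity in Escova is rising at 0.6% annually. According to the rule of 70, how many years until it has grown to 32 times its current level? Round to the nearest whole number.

Doubling time ≈ 70/0.6 = 116.67 years.
Getting to 32× needs 5 doublings: 5 × 116.67 ≈ 583 years.

roughly 583 years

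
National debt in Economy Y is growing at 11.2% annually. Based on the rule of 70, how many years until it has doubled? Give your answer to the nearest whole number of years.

Doubling time ≈ 70 / 11.2 = 6.25 years.

about 6 years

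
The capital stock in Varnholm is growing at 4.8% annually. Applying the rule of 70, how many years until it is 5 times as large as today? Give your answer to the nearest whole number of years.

One doubling takes 70/4.8 = 14.58 years.
5× is log₂ 5 ≈ 2.32 doublings, so ≈ 2.32 × 14.58 = 34 years.

approximately 34 years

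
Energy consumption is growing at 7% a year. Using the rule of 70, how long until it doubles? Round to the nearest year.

≈ 10 years

70/7 ≈ 10.00, so it doubles roughly every 10 years.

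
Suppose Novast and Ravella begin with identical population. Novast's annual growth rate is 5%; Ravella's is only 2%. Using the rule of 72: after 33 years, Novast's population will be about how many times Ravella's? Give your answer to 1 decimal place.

≈ 2.6 times

Rate gap = 5% − 2% = 3 points.
The ratio doubles every 72/3 ≈ 24.00 years.
33/24.00 ≈ 1.38 doublings → ratio ≈ 2^1.38 ≈ 2.6.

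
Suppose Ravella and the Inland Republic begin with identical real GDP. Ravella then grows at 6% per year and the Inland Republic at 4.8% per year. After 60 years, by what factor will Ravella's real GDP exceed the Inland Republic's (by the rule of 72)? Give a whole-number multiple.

2 times

Ravella pulls ahead at 1.2 pp per year, so the ratio doubles every 72/1.2 ≈ 60.00 years.
In 60 years that's 1.00 doublings: 2^1.00 ≈ 2.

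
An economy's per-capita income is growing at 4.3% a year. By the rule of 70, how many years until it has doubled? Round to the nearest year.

Doubling time ≈ 70 / 4.3 = 16.28 years.

about 16 years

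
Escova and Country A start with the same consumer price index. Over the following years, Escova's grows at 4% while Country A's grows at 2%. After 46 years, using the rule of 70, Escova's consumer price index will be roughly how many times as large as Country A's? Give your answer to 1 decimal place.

Escova pulls ahead at 2 pp per year, so the ratio doubles every 70/2 ≈ 35.00 years.
In 46 years that's 1.31 doublings: 2^1.31 ≈ 2.5.

roughly 2.5 times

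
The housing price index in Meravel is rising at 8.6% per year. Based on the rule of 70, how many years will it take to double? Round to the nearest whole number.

Doubling time ≈ 70 / 8.6 = 8.14 years.

approximately 8 years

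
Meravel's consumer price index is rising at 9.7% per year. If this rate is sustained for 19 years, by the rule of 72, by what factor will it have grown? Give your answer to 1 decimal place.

5.9 times

Doubles every ≈ 7.42 years (72/9.7).
19 years is 2.56 doublings; 2^2.56 ≈ 5.9×.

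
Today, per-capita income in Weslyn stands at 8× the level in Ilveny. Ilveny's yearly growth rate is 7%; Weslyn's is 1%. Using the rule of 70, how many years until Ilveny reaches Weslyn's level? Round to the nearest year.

35 years

Ilveny gains on Weslyn at 7% − 1% = 6 points a year.
At that relative rate the gap halves every 70/6 ≈ 11.67 years.
An 8× gap closes after 3 halvings: 3 × 11.67 ≈ 35 years.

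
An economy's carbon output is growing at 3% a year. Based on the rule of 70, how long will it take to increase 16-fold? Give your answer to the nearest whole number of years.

around 93 years

Doubling time ≈ 70/3 = 23.33 years.
Getting to 16× needs 4 doublings: 4 × 23.33 ≈ 93 years.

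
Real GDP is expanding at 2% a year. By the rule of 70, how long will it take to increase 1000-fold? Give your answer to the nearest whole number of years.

Doubling time ≈ 70/2 = 35.00 years.
Reaching 1000× takes log₂(1000) ≈ 9.97 doublings.
9.97 × 35.00 ≈ 349 years.

approximately 349 years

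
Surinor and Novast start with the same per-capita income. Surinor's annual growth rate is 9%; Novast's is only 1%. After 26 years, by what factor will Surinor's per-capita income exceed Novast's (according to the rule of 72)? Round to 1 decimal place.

≈ 7.4 times

Rate gap = 9% − 1% = 8 points.
The ratio doubles every 72/8 ≈ 9.00 years.
26/9.00 ≈ 2.89 doublings → ratio ≈ 2^2.89 ≈ 7.4.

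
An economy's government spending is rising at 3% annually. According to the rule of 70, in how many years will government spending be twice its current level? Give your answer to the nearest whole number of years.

23 years

70/3 ≈ 23.33, so it doubles roughly every 23 years.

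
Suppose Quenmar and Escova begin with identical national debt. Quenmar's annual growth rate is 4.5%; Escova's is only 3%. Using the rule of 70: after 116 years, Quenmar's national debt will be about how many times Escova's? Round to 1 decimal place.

Only the 1.5-point difference matters.
70/1.5 ≈ 46.67 years per doubling of the ratio; 116 years gives 2.49 doublings, so ≈ 5.6×.

about 5.6 times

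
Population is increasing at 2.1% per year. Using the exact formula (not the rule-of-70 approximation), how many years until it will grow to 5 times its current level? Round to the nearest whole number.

t = ln(5) / ln(1 + 0.021) = 1.6094 / 0.020783 ≈ 77.44.
≈ 77 years.

77 years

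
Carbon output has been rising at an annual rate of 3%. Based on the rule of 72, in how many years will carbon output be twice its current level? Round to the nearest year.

At 3%, doubling takes about 72/3 = 24.00 years.

roughly 24 years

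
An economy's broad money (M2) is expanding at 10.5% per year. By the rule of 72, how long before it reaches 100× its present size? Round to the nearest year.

roughly 46 years

At 10.5% it doubles every 72/10.5 ≈ 6.86 years.
100× is log₂ 100 ≈ 6.64 doublings, so ≈ 6.64 × 6.86 = 46 years.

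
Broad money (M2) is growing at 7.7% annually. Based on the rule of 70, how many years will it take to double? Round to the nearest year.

Doubling time ≈ 70 / 7.7 = 9.09 years.

9 years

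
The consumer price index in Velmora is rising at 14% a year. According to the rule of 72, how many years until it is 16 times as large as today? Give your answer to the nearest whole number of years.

One doubling takes 72/14 = 5.14 years.
16 = 2^4, so 4 doublings → 21 years.

roughly 21 years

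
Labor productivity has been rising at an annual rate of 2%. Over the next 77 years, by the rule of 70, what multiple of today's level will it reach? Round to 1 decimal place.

approximately 4.6 times

Doubles every ≈ 35.00 years (70/2).
77 years is 2.20 doublings; 2^2.20 ≈ 4.6×.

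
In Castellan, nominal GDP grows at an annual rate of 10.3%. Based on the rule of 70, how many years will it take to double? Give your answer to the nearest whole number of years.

At 10.3%, doubling takes about 70/10.3 = 6.80 years.

roughly 7 years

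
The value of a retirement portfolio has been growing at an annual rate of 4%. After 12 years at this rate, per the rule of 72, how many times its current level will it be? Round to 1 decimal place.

Doubles every ≈ 18.00 years (72/4).
12 years is 0.67 doublings; 2^0.67 ≈ 1.6×.

about 1.6 times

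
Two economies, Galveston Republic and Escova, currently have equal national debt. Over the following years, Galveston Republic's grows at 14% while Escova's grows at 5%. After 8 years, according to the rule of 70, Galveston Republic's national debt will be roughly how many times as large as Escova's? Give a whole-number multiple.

Only the 9-point difference matters.
70/9 ≈ 7.78 years per doubling of the ratio; 8 years gives 1.03 doublings, so ≈ 2×.

roughly 2 times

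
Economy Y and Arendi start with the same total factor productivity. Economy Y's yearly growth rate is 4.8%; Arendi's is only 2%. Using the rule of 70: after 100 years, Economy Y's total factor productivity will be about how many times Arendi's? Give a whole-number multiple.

Only the 2.8-point difference matters.
70/2.8 ≈ 25.00 years per doubling of the ratio; 100 years gives 4.00 doublings, so ≈ 16×.

about 16 times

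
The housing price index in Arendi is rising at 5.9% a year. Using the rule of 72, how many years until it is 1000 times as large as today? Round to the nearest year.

around 122 years

At 5.9% it doubles every 72/5.9 ≈ 12.20 years.
1000× is log₂ 1000 ≈ 9.97 doublings, so ≈ 9.97 × 12.20 = 122 years.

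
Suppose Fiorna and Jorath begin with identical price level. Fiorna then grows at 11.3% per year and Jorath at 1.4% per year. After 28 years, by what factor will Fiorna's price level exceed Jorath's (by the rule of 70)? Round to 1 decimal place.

≈ 15.6 times

Only the 9.9-point difference matters.
70/9.9 ≈ 7.07 years per doubling of the ratio; 28 years gives 3.96 doublings, so ≈ 15.6×.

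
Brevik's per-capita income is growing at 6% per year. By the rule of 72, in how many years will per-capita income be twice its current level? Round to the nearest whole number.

around 12 years

72/6 ≈ 12.00, so it doubles roughly every 12 years.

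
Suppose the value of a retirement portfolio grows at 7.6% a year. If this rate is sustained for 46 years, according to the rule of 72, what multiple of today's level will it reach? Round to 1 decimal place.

Doubles every ≈ 9.47 years (72/7.6).
46 years is 4.86 doublings; 2^4.86 ≈ 29.0×.

≈ 29.0 times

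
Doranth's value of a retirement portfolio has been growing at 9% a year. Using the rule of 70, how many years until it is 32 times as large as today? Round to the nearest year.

roughly 39 years

At 9% it doubles every 70/9 ≈ 7.78 years.
32× is 5 doublings, so 5 × 7.78 ≈ 39 years.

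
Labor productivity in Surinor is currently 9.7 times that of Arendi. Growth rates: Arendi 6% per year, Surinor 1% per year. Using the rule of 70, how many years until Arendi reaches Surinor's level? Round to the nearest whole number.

The growth-rate gap is 6% − 1% = 5 percentage points.
So the ratio between them halves every 70/5 ≈ 14.00 years.
A 9.7 times gap takes log₂(9.7) ≈ 3.28 halvings to close: 3.28 × 14.00 ≈ 46 years.

around 46 years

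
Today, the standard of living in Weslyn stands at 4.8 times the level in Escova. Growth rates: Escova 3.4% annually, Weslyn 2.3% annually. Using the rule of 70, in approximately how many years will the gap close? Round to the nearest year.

about 144 years

The growth-rate gap is 3.4% − 2.3% = 1.1 percentage points.
So the ratio between them halves every 70/1.1 ≈ 63.64 years.
A 4.8 times gap takes log₂(4.8) ≈ 2.26 halvings to close: 2.26 × 63.64 ≈ 144 years.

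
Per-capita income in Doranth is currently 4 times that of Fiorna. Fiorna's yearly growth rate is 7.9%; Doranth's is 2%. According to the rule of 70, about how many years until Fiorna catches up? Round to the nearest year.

about 24 years

What matters is the difference: 5.9 pp.
Rule of 70 on the gap: the ratio halves every 70/5.9 ≈ 11.86 years.
A 4 times gap closes after 2 halvings: 2 × 11.86 ≈ 24 years.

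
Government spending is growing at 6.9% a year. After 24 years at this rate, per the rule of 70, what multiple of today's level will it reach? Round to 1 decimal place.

around 5.2 times

Doubles every ≈ 10.14 years (70/6.9).
24 years is 2.37 doublings; 2^2.37 ≈ 5.2×.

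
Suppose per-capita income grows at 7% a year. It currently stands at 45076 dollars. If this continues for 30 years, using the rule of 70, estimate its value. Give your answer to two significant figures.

≈ 360000 dollars

Doubling time ≈ 70/7 = 10.00 years.
30 years is 30/10.00 ≈ 3.00 doublings, a factor of 2^3.00 ≈ 8.00.
45076 × 8.00 ≈ 360000 dollars.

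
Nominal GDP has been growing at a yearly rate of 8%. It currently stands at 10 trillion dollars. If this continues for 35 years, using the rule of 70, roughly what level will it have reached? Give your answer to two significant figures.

approximately 160 trillion dollars

It doubles every 70/8 ≈ 8.75 years, so 35 years is 4.00 doublings.
2^4.00 ≈ 16.00; 10 × 16.00 ≈ 160 trillion dollars.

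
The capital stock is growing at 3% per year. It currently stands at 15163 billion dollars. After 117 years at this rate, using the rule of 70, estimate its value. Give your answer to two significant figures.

It doubles every 70/3 ≈ 23.33 years, so 117 years is 5.02 doublings.
2^5.02 ≈ 32.45; 15163 × 32.45 ≈ 490000 billion dollars.

approximately 490000 billion dollars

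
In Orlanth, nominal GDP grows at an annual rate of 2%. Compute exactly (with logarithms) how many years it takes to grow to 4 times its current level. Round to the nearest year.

70 years

t = ln(4) / ln(1 + 0.02) = 1.3863 / 0.019803 ≈ 70.00.
≈ 70 years.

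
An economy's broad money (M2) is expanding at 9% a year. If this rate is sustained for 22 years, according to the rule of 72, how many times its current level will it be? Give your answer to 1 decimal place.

Doubles every ≈ 8.00 years (72/9).
22 years is 2.75 doublings; 2^2.75 ≈ 6.7×.

≈ 6.7 times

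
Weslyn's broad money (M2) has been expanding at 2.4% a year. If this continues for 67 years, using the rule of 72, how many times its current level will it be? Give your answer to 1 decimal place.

Doubles every ≈ 30.00 years (72/2.4).
67 years is 2.23 doublings; 2^2.23 ≈ 4.7×.

4.7 times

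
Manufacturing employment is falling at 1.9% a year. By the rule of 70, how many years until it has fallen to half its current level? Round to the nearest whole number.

≈ 37 years

Halving time ≈ 70 / 1.9 = 36.84 → 37 years.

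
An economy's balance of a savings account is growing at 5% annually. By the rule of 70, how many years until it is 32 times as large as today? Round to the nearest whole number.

≈ 70 years

At 5% it doubles every 70/5 ≈ 14.00 years.
32× is 5 doublings, so 5 × 14.00 ≈ 70 years.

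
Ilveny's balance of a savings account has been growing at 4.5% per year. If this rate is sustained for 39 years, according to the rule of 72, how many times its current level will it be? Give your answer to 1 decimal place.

Doubles every ≈ 16.00 years (72/4.5).
39 years is 2.44 doublings; 2^2.44 ≈ 5.4×.

around 5.4 times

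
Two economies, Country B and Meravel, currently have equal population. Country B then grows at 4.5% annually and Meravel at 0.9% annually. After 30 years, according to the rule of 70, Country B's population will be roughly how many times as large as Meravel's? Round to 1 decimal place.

Rate gap = 4.5% − 0.9% = 3.6 points.
The ratio doubles every 70/3.6 ≈ 19.44 years.
30/19.44 ≈ 1.54 doublings → ratio ≈ 2^1.54 ≈ 2.9.

around 2.9 times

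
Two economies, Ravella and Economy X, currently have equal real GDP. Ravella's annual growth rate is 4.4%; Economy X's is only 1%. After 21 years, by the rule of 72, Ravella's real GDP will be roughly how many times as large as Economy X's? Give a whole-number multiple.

around 2 times

Rate gap = 4.4% − 1% = 3.4 points.
The ratio doubles every 72/3.4 ≈ 21.18 years.
21/21.18 ≈ 0.99 doublings → ratio ≈ 2^0.99 ≈ 2.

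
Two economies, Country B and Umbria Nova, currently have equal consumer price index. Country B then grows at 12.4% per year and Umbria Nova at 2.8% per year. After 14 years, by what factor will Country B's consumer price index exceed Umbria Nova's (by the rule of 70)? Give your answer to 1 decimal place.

Only the 9.6-point difference matters.
70/9.6 ≈ 7.29 years per doubling of the ratio; 14 years gives 1.92 doublings, so ≈ 3.8×.

≈ 3.8 times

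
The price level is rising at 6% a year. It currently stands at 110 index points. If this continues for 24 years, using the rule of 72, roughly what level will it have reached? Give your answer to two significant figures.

It doubles every 72/6 ≈ 12.00 years, so 24 years is 2.00 doublings.
2^2.00 ≈ 4.00; 110 × 4.00 ≈ 440 index points.

440 index points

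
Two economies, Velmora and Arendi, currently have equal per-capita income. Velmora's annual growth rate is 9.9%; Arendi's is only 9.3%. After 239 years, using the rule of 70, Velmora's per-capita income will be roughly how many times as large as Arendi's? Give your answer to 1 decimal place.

Rate gap = 9.9% − 9.3% = 0.6 points.
The ratio doubles every 70/0.6 ≈ 116.67 years.
239/116.67 ≈ 2.05 doublings → ratio ≈ 2^2.05 ≈ 4.1.

approximately 4.1 times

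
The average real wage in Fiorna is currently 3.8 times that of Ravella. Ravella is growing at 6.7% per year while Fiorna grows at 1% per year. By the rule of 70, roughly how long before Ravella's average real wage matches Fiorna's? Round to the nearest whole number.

around 24 years

The growth-rate gap is 6.7% − 1% = 5.7 percentage points.
So the ratio between them halves every 70/5.7 ≈ 12.28 years.
A 3.8 times gap takes log₂(3.8) ≈ 1.93 halvings to close: 1.93 × 12.28 ≈ 24 years.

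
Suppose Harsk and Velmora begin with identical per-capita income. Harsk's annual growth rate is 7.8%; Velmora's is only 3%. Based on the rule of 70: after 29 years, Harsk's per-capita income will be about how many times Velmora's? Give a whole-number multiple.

Harsk pulls ahead at 4.8 pp per year, so the ratio doubles every 70/4.8 ≈ 14.58 years.
In 29 years that's 1.99 doublings: 2^1.99 ≈ 4.

roughly 4 times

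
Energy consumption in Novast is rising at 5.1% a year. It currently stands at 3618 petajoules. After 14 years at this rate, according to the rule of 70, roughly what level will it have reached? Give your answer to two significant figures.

Doubling time ≈ 70/5.1 = 13.73 years.
14 years is 14/13.73 ≈ 1.02 doublings, a factor of 2^1.02 ≈ 2.03.
3618 × 2.03 ≈ 7300 petajoules.

≈ 7300 petajoules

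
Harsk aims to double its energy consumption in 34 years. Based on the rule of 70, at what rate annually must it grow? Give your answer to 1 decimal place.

around 2.1% annually

70 / 34 ≈ 2.06, so about 2.1% annually.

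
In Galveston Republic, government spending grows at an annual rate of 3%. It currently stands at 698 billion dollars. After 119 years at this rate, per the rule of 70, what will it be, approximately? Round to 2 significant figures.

approximately 24000 billion dollars

It doubles every 70/3 ≈ 23.33 years, so 119 years is 5.10 doublings.
2^5.10 ≈ 34.30; 698 × 34.30 ≈ 24000 billion dollars.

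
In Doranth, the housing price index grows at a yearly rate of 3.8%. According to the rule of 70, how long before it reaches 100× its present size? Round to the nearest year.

approximately 122 years

One doubling takes 70/3.8 = 18.42 years.
100× is log₂ 100 ≈ 6.64 doublings, so ≈ 6.64 × 18.42 = 122 years.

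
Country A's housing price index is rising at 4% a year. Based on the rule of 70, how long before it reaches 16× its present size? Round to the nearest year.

around 70 years

Doubling time ≈ 70/4 = 17.50 years.
Getting to 16× needs 4 doublings: 4 × 17.50 ≈ 70 years.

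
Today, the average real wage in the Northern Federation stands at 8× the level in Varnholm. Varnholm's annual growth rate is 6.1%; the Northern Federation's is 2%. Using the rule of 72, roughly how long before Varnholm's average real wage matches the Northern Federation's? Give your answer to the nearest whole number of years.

around 53 years

What matters is the difference: 4.1 pp.
Rule of 72 on the gap: the ratio halves every 72/4.1 ≈ 17.56 years.
An 8× gap closes after 3 halvings: 3 × 17.56 ≈ 53 years.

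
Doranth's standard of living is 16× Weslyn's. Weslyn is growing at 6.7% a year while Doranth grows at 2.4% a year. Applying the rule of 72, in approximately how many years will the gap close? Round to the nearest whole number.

What matters is the difference: 4.3 pp.
Rule of 72 on the gap: the ratio halves every 72/4.3 ≈ 16.74 years.
A 16× gap closes after 4 halvings: 4 × 16.74 ≈ 67 years.

approximately 67 years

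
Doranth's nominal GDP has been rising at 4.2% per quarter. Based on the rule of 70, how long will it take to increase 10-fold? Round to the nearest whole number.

At 4.2% it doubles every 70/4.2 ≈ 16.67 quarters.
Reaching 10× takes log₂(10) ≈ 3.32 doublings.
3.32 × 16.67 ≈ 55 quarters.

≈ 55 quarters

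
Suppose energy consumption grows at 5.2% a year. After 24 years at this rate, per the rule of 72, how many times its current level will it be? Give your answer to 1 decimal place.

roughly 3.3 times

Doubling time ≈ 72/5.2 = 13.85 years.
24 years / 13.85 ≈ 1.73 doublings → factor 2^1.73 ≈ 3.3.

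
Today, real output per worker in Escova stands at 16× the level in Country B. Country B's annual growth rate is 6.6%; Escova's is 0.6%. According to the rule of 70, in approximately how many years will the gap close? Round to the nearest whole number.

around 47 years

What matters is the difference: 6 pp.
Rule of 70 on the gap: the ratio halves every 70/6 ≈ 11.67 years.
A 16× gap closes after 4 halvings: 4 × 11.67 ≈ 47 years.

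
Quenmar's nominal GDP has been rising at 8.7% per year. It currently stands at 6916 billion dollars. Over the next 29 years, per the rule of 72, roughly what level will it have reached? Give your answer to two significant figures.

≈ 78000 billion dollars

It doubles every 72/8.7 ≈ 8.28 years, so 29 years is 3.50 doublings.
2^3.50 ≈ 11.31; 6916 × 11.31 ≈ 78000 billion dollars.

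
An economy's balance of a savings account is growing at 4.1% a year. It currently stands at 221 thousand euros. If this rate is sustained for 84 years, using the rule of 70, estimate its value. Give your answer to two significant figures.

6700 thousand euros

It doubles every 70/4.1 ≈ 17.07 years, so 84 years is 4.92 doublings.
2^4.92 ≈ 30.27; 221 × 30.27 ≈ 6700 thousand euros.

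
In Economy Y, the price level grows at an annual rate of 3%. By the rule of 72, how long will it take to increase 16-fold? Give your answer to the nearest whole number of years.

about 96 years

One doubling takes 72/3 = 24.00 years.
Getting to 16× needs 4 doublings: 4 × 24.00 ≈ 96 years.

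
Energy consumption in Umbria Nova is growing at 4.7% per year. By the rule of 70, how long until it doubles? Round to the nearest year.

70/4.7 ≈ 14.89, so it doubles roughly every 15 years.

≈ 15 years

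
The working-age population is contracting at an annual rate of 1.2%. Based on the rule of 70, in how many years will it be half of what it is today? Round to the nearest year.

Halving time ≈ 70 / 1.2 = 58.33 → 58 years.

approximately 58 years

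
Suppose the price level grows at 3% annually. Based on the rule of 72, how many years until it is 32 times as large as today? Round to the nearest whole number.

At 3% it doubles every 72/3 ≈ 24.00 years.
32 = 2^5, so 5 doublings → 120 years.

roughly 120 years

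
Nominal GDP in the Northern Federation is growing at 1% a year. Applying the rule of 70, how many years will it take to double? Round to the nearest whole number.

approximately 70 years

At 1%, doubling takes about 70/1 = 70.00 years.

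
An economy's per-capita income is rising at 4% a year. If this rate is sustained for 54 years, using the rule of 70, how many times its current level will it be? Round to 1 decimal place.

Doubling time ≈ 70/4 = 17.50 years.
54 years / 17.50 ≈ 3.09 doublings → factor 2^3.09 ≈ 8.5.

8.5 times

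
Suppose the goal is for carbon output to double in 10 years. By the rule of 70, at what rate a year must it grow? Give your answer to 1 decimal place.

70 / 10 ≈ 7.00, so about 7.0% a year.

approximately 7.0%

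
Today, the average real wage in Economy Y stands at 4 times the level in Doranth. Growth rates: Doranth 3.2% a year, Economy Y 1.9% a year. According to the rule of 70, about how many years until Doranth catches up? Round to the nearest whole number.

The growth-rate gap is 3.2% − 1.9% = 1.3 percentage points.
So the ratio between them halves every 70/1.3 ≈ 53.85 years.
A 4 times gap closes after 2 halvings: 2 × 53.85 ≈ 108 years.

108 years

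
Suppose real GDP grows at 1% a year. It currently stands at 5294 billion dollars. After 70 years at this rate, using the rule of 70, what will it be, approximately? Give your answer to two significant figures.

approximately 11000 billion dollars

Doubling time ≈ 70/1 = 70.00 years.
70 years is 70/70.00 ≈ 1.00 doublings, a factor of 2^1.00 ≈ 2.00.
5294 × 2.00 ≈ 11000 billion dollars.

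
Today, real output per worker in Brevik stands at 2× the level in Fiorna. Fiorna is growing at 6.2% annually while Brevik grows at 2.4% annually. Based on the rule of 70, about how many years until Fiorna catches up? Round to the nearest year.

18 years

What matters is the difference: 3.8 pp.
Rule of 70 on the gap: the ratio halves every 70/3.8 ≈ 18.42 years.
A 2× gap closes after 1 halving: 1 × 18.42 ≈ 18 years.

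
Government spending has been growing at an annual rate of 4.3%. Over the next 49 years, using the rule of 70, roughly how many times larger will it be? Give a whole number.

around 8 times

Doubling time ≈ 70/4.3 = 16.28 years.
49/16.28 ≈ 3 doublings, so about 2^3 = 8×.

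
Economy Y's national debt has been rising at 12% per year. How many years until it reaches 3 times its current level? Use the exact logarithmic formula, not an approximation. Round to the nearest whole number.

10 years

t = ln(3) / ln(1 + 0.12) = 1.0986 / 0.113329 ≈ 9.69.
≈ 10 years.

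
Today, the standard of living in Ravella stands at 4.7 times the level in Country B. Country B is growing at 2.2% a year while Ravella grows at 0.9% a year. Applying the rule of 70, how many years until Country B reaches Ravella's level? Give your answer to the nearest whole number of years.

The growth-rate gap is 2.2% − 0.9% = 1.3 percentage points.
So the ratio between them halves every 70/1.3 ≈ 53.85 years.
A 4.7 times gap takes log₂(4.7) ≈ 2.23 halvings to close: 2.23 × 53.85 ≈ 120 years.

≈ 120 years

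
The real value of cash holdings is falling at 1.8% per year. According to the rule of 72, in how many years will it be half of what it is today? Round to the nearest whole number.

Halving time ≈ 72 / 1.8 = 40.00 → 40 years.

≈ 40 years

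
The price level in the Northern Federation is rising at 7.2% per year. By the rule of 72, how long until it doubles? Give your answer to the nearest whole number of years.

around 10 years

Doubling time ≈ 72 / 7.2 = 10.00 years.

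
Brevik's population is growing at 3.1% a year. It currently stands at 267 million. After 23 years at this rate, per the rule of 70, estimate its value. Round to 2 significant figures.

about 540 million

It doubles every 70/3.1 ≈ 22.58 years, so 23 years is 1.02 doublings.
2^1.02 ≈ 2.03; 267 × 2.03 ≈ 540 million.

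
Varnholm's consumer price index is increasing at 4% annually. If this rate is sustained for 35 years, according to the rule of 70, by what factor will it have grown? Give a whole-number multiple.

Doubling time ≈ 70/4 = 17.50 years.
35/17.50 ≈ 2 doublings, so about 2^2 = 4×.

around 4 times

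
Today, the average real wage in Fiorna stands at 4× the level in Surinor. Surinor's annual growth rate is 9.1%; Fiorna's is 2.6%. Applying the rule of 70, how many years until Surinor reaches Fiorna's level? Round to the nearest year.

≈ 22 years

The growth-rate gap is 9.1% − 2.6% = 6.5 percentage points.
So the ratio between them halves every 70/6.5 ≈ 10.77 years.
A 4× gap closes after 2 halvings: 2 × 10.77 ≈ 22 years.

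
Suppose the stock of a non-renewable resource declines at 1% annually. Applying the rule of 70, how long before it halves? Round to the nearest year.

≈ 70 years

The rule works in reverse for decay: 70/1 ≈ 70.00 years to halve.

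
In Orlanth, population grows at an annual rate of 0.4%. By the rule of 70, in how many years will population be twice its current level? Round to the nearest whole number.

70/0.4 ≈ 175.00, so it doubles roughly every 175 years.

roughly 175 years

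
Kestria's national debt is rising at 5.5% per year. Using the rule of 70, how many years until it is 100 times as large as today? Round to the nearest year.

Doubling time ≈ 70/5.5 = 12.73 years.
Reaching 100× takes log₂(100) ≈ 6.64 doublings.
6.64 × 12.73 ≈ 85 years.

≈ 85 years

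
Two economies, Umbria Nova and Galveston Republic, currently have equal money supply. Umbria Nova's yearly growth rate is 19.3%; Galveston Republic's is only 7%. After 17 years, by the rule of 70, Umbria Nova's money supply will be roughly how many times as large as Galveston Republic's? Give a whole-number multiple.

Umbria Nova pulls ahead at 12.3 pp per year, so the ratio doubles every 70/12.3 ≈ 5.69 years.
In 17 years that's 2.99 doublings: 2^2.99 ≈ 8.

8 times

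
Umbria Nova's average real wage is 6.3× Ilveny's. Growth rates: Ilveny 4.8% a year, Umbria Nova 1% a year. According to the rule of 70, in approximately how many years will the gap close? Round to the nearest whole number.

The growth-rate gap is 4.8% − 1% = 3.8 percentage points.
So the ratio between them halves every 70/3.8 ≈ 18.42 years.
A 6.3× gap takes log₂(6.3) ≈ 2.66 halvings to close: 2.66 × 18.42 ≈ 49 years.

approximately 49 years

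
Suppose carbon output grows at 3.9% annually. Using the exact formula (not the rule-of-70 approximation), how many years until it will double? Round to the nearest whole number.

18 years

t = ln(2) / ln(1 + 0.039) = 0.6931 / 0.038259 ≈ 18.12.
≈ 18 years.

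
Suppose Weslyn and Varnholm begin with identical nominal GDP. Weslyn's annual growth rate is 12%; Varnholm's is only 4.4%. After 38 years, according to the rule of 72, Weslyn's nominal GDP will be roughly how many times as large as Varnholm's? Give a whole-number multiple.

Rate gap = 12% − 4.4% = 7.6 points.
The ratio doubles every 72/7.6 ≈ 9.47 years.
38/9.47 ≈ 4.01 doublings → ratio ≈ 2^4.01 ≈ 16.

16 times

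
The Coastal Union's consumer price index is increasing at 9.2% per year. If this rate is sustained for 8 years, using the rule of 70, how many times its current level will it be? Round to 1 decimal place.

Doubles every ≈ 7.61 years (70/9.2).
8 years is 1.05 doublings; 2^1.05 ≈ 2.1×.

≈ 2.1 times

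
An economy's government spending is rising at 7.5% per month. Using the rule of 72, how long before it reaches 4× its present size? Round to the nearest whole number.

One doubling takes 72/7.5 = 9.60 months.
4 = 2^2, so 2 doublings → 19 months.

roughly 19 months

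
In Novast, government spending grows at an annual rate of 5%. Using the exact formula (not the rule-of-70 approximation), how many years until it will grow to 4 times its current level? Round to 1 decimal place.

28.4 years

t = ln(4) / ln(1 + 0.05) = 1.3863 / 0.048790 ≈ 28.41.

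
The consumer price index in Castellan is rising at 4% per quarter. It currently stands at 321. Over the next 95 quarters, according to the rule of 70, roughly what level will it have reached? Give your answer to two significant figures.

14000

Doubling time ≈ 70/4 = 17.50 quarters.
95 quarters is 95/17.50 ≈ 5.43 doublings, a factor of 2^5.43 ≈ 43.11.
321 × 43.11 ≈ 14000.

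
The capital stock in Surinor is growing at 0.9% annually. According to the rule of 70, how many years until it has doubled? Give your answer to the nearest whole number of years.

78 years

70/0.9 ≈ 77.78, so it doubles roughly every 78 years.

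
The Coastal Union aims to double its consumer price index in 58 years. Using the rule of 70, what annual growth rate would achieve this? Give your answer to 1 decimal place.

approximately 1.2%

70 / 58 ≈ 1.21, so about 1.2% a year.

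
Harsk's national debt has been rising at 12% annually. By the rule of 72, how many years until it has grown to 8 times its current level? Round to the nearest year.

≈ 18 years

One doubling takes 72/12 = 6.00 years.
8 = 2^3, so 3 doublings → 18 years.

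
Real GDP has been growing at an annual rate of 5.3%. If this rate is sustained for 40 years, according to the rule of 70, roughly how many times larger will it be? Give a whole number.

70/5.3 ≈ 13.21 years per doubling.
40 years fits 3 doublings: 2^3 = 8.

roughly 8 times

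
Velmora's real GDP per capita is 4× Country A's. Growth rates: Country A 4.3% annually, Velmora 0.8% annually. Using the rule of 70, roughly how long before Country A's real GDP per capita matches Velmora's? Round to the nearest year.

What matters is the difference: 3.5 pp.
Rule of 70 on the gap: the ratio halves every 70/3.5 ≈ 20.00 years.
A 4× gap closes after 2 halvings: 2 × 20.00 ≈ 40 years.

approximately 40 years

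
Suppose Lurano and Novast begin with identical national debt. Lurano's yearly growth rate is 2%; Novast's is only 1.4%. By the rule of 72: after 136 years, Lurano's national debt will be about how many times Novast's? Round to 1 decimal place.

about 2.2 times

Lurano pulls ahead at 0.6 pp per year, so the ratio doubles every 72/0.6 ≈ 120.00 years.
In 136 years that's 1.13 doublings: 2^1.13 ≈ 2.2.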